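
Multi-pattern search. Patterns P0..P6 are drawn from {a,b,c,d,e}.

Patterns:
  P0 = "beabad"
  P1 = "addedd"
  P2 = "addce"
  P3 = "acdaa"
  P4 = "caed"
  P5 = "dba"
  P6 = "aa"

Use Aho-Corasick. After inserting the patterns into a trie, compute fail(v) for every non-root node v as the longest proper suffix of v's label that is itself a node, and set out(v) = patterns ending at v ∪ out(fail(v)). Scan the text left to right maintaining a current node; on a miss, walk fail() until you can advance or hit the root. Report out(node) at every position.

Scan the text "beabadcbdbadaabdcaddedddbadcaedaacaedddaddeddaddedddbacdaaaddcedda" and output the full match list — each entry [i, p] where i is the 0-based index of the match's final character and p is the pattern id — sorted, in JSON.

Construct AC machine:
Trie (insert patterns):
  0='ε' goto a→7 b→1 c→19 d→23
  1='b' goto e→2
  2='be' goto a→3
  3='bea' goto b→4
  4='beab' goto a→5
  5='beaba' goto d→6
  6='beabad' goto ·  ←P0
  7='a' goto a→26 c→15 d→8
  8='ad' goto d→9
  9='add' goto c→13 e→10
  10='adde' goto d→11
  11='added' goto d→12
  12='addedd' goto ·  ←P1
  13='addc' goto e→14
  14='addce' goto ·  ←P2
  15='ac' goto d→16
  16='acd' goto a→17
  17='acda' goto a→18
  18='acdaa' goto ·  ←P3
  19='c' goto a→20
  20='ca' goto e→21
  21='cae' goto d→22
  22='caed' goto ·  ←P4
  23='d' goto b→24
  24='db' goto a→25
  25='dba' goto ·  ←P5
  26='aa' goto ·  ←P6

BFS fail/out derivation:
  n1('b'): parent n0 fail=0; on 'b' 0 → fail=0;  out ∅∪∅=∅
  n7('a'): parent n0 fail=0; on 'a' 0 → fail=0;  out ∅∪∅=∅
  n19('c'): parent n0 fail=0; on 'c' 0 → fail=0;  out ∅∪∅=∅
  n23('d'): parent n0 fail=0; on 'd' 0 → fail=0;  out ∅∪∅=∅
  n2('be'): parent n1 fail=0; on 'e' 0 → fail=0;  out ∅∪∅=∅
  n8('ad'): parent n7 fail=0; on 'd' 0 → fail=23;  out ∅∪∅=∅
  n15('ac'): parent n7 fail=0; on 'c' 0 → fail=19;  out ∅∪∅=∅
  n20('ca'): parent n19 fail=0; on 'a' 0 → fail=7;  out ∅∪∅=∅
  n24('db'): parent n23 fail=0; on 'b' 0 → fail=1;  out ∅∪∅=∅
  n26('aa'): parent n7 fail=0; on 'a' 0 → fail=7;  out {6}∪∅={6}
  n3('bea'): parent n2 fail=0; on 'a' 0 → fail=7;  out ∅∪∅=∅
  n9('add'): parent n8 fail=23; on 'd' 23→0 → fail=23;  out ∅∪∅=∅
  n16('acd'): parent n15 fail=19; on 'd' 19→0 → fail=23;  out ∅∪∅=∅
  n21('cae'): parent n20 fail=7; on 'e' 7→0 → fail=0;  out ∅∪∅=∅
  n25('dba'): parent n24 fail=1; on 'a' 1→0 → fail=7;  out {5}∪∅={5}
  n4('beab'): parent n3 fail=7; on 'b' 7→0 → fail=1;  out ∅∪∅=∅
  n10('adde'): parent n9 fail=23; on 'e' 23→0 → fail=0;  out ∅∪∅=∅
  n13('addc'): parent n9 fail=23; on 'c' 23→0 → fail=19;  out ∅∪∅=∅
  n17('acda'): parent n16 fail=23; on 'a' 23→0 → fail=7;  out ∅∪∅=∅
  n22('caed'): parent n21 fail=0; on 'd' 0 → fail=23;  out {4}∪∅={4}
  n5('beaba'): parent n4 fail=1; on 'a' 1→0 → fail=7;  out ∅∪∅=∅
  n11('added'): parent n10 fail=0; on 'd' 0 → fail=23;  out ∅∪∅=∅
  n14('addce'): parent n13 fail=19; on 'e' 19→0 → fail=0;  out {2}∪∅={2}
  n18('acdaa'): parent n17 fail=7; on 'a' 7 → fail=26;  out {3}∪{6}={3,6}
  n6('beabad'): parent n5 fail=7; on 'd' 7 → fail=8;  out {0}∪∅={0}
  n12('addedd'): parent n11 fail=23; on 'd' 23→0 → fail=23;  out {1}∪∅={1}

Text stream:
i=0 'b': node 0→1
i=1 'e': node 1→2
i=2 'a': node 2→3
i=3 'b': node 3→4
i=4 'a': node 4→5
i=5 'd': node 5→6  ** P0@[0:5]
i=6 'c': node 6→19 ·f
i=7 'b': node 19→1 ·f
i=8 'd': node 1→23 ·f
i=9 'b': node 23→24
i=10 'a': node 24→25  ** P5@[8:10]
i=11 'd': node 25→8 ·f
i=12 'a': node 8→7 ·f
i=13 'a': node 7→26  ** P6@[12:13]
i=14 'b': node 26→1 ·f
i=15 'd': node 1→23 ·f
i=16 'c': node 23→19 ·f
i=17 'a': node 19→20
i=18 'd': node 20→8 ·f
i=19 'd': node 8→9
i=20 'e': node 9→10
i=21 'd': node 10→11
i=22 'd': node 11→12  ** P1@[17:22]
i=23 'd': node 12→23 ·f
i=24 'b': node 23→24
i=25 'a': node 24→25  ** P5@[23:25]
i=26 'd': node 25→8 ·f
i=27 'c': node 8→19 ·f
i=28 'a': node 19→20
i=29 'e': node 20→21
i=30 'd': node 21→22  ** P4@[27:30]
i=31 'a': node 22→7 ·f
i=32 'a': node 7→26  ** P6@[31:32]
i=33 'c': node 26→15 ·f
i=34 'a': node 15→20 ·f
i=35 'e': node 20→21
i=36 'd': node 21→22  ** P4@[33:36]
i=37 'd': node 22→23 ·f
i=38 'd': node 23→23 ·f
i=39 'a': node 23→7 ·f
i=40 'd': node 7→8
i=41 'd': node 8→9
i=42 'e': node 9→10
i=43 'd': node 10→11
i=44 'd': node 11→12  ** P1@[39:44]
i=45 'a': node 12→7 ·f
i=46 'd': node 7→8
i=47 'd': node 8→9
i=48 'e': node 9→10
i=49 'd': node 10→11
i=50 'd': node 11→12  ** P1@[45:50]
i=51 'd': node 12→23 ·f
i=52 'b': node 23→24
i=53 'a': node 24→25  ** P5@[51:53]
i=54 'c': node 25→15 ·f
i=55 'd': node 15→16
i=56 'a': node 16→17
i=57 'a': node 17→18  ** P3@[53:57],P6@[56:57]
i=58 'a': node 18→26 ·f  ** P6@[57:58]
i=59 'd': node 26→8 ·f
i=60 'd': node 8→9
i=61 'c': node 9→13
i=62 'e': node 13→14  ** P2@[58:62]
i=63 'd': node 14→23 ·f
i=64 'd': node 23→23 ·f
i=65 'a': node 23→7 ·f

All matches (sorted): [[5,0],[10,5],[13,6],[22,1],[25,5],[30,4],[32,6],[36,4],[44,1],[50,1],[53,5],[57,3],[57,6],[58,6],[62,2]]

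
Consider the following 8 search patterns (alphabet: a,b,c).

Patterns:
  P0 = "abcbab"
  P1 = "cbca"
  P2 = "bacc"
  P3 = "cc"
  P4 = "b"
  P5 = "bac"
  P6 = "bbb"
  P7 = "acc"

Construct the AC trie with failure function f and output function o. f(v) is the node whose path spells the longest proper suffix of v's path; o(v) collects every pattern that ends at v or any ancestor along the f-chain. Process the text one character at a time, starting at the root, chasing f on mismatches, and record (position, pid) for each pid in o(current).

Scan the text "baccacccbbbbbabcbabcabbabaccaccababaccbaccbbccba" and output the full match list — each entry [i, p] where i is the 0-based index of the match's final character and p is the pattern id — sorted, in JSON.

Build:
Trie nodes:
  n0 'ε': a→1 b→11 c→7
  n1 'a': b→2 c→18
  n2 'ab': c→3
  n3 'abc': b→4
  n4 'abcb': a→5
  n5 'abcba': b→6
  n6 'abcbab': ·  [P0 ends]
  n7 'c': b→8 c→15
  n8 'cb': c→9
  n9 'cbc': a→10
  n10 'cbca': ·  [P1 ends]
  n11 'b': a→12 b→16  [P4 ends]
  n12 'ba': c→13
  n13 'bac': c→14  [P5 ends]
  n14 'bacc': ·  [P2 ends]
  n15 'cc': ·  [P3 ends]
  n16 'bb': b→17
  n17 'bbb': ·  [P6 ends]
  n18 'ac': c→19
  n19 'acc': ·  [P7 ends]

Failure links (BFS by depth):
  fail(1) 'a': from fail(0)=0 chase 'a': 0 ⇒ 0;  out=∅∪out(0)=∅
  fail(7) 'c': from fail(0)=0 chase 'c': 0 ⇒ 0;  out=∅∪out(0)=∅
  fail(11) 'b': from fail(0)=0 chase 'b': 0 ⇒ 0;  out={4}∪out(0)={4}
  fail(2) 'ab': from fail(1)=0 chase 'b': 0 ⇒ 11;  out=∅∪out(11)={4}
  fail(8) 'cb': from fail(7)=0 chase 'b': 0 ⇒ 11;  out=∅∪out(11)={4}
  fail(12) 'ba': from fail(11)=0 chase 'a': 0 ⇒ 1;  out=∅∪out(1)=∅
  fail(15) 'cc': from fail(7)=0 chase 'c': 0 ⇒ 7;  out={3}∪out(7)={3}
  fail(16) 'bb': from fail(11)=0 chase 'b': 0 ⇒ 11;  out=∅∪out(11)={4}
  fail(18) 'ac': from fail(1)=0 chase 'c': 0 ⇒ 7;  out=∅∪out(7)=∅
  fail(3) 'abc': from fail(2)=11 chase 'c': 11→0 ⇒ 7;  out=∅∪out(7)=∅
  fail(9) 'cbc': from fail(8)=11 chase 'c': 11→0 ⇒ 7;  out=∅∪out(7)=∅
  fail(13) 'bac': from fail(12)=1 chase 'c': 1 ⇒ 18;  out={5}∪out(18)={5}
  fail(17) 'bbb': from fail(16)=11 chase 'b': 11 ⇒ 16;  out={6}∪out(16)={4,6}
  fail(19) 'acc': from fail(18)=7 chase 'c': 7 ⇒ 15;  out={7}∪out(15)={3,7}
  fail(4) 'abcb': from fail(3)=7 chase 'b': 7 ⇒ 8;  out=∅∪out(8)={4}
  fail(10) 'cbca': from fail(9)=7 chase 'a': 7→0 ⇒ 1;  out={1}∪out(1)={1}
  fail(14) 'bacc': from fail(13)=18 chase 'c': 18 ⇒ 19;  out={2}∪out(19)={2,3,7}
  fail(5) 'abcba': from fail(4)=8 chase 'a': 8→11 ⇒ 12;  out=∅∪out(12)=∅
  fail(6) 'abcbab': from fail(5)=12 chase 'b': 12→1 ⇒ 2;  out={0}∪out(2)={0,4}

Text stream:
[0] read 'b'  n0⇒n11  → match P4@[0:0]
[1] read 'a'  n11⇒n12
[2] read 'c'  n12⇒n13  → match P5@[0:2]
[3] read 'c'  n13⇒n14  → match P2@[0:3],P3@[2:3],P7@[1:3]
[4] read 'a'  n14⇒n1 ·f
[5] read 'c'  n1⇒n18
[6] read 'c'  n18⇒n19  → match P3@[5:6],P7@[4:6]
[7] read 'c'  n19⇒n15 ·f  → match P3@[6:7]
[8] read 'b'  n15⇒n8 ·f  → match P4@[8:8]
[9] read 'b'  n8⇒n16 ·f  → match P4@[9:9]
[10] read 'b'  n16⇒n17  → match P4@[10:10],P6@[8:10]
[11] read 'b'  n17⇒n17 ·f  → match P4@[11:11],P6@[9:11]
[12] read 'b'  n17⇒n17 ·f  → match P4@[12:12],P6@[10:12]
[13] read 'a'  n17⇒n12 ·f
[14] read 'b'  n12⇒n2 ·f  → match P4@[14:14]
[15] read 'c'  n2⇒n3
[16] read 'b'  n3⇒n4  → match P4@[16:16]
[17] read 'a'  n4⇒n5
[18] read 'b'  n5⇒n6  → match P0@[13:18],P4@[18:18]
[19] read 'c'  n6⇒n3 ·f
[20] read 'a'  n3⇒n1 ·f
[21] read 'b'  n1⇒n2  → match P4@[21:21]
[22] read 'b'  n2⇒n16 ·f  → match P4@[22:22]
[23] read 'a'  n16⇒n12 ·f
[24] read 'b'  n12⇒n2 ·f  → match P4@[24:24]
[25] read 'a'  n2⇒n12 ·f
[26] read 'c'  n12⇒n13  → match P5@[24:26]
[27] read 'c'  n13⇒n14  → match P2@[24:27],P3@[26:27],P7@[25:27]
[28] read 'a'  n14⇒n1 ·f
[29] read 'c'  n1⇒n18
[30] read 'c'  n18⇒n19  → match P3@[29:30],P7@[28:30]
[31] read 'a'  n19⇒n1 ·f
[32] read 'b'  n1⇒n2  → match P4@[32:32]
[33] read 'a'  n2⇒n12 ·f
[34] read 'b'  n12⇒n2 ·f  → match P4@[34:34]
[35] read 'a'  n2⇒n12 ·f
[36] read 'c'  n12⇒n13  → match P5@[34:36]
[37] read 'c'  n13⇒n14  → match P2@[34:37],P3@[36:37],P7@[35:37]
[38] read 'b'  n14⇒n8 ·f  → match P4@[38:38]
[39] read 'a'  n8⇒n12 ·f
[40] read 'c'  n12⇒n13  → match P5@[38:40]
[41] read 'c'  n13⇒n14  → match P2@[38:41],P3@[40:41],P7@[39:41]
[42] read 'b'  n14⇒n8 ·f  → match P4@[42:42]
[43] read 'b'  n8⇒n16 ·f  → match P4@[43:43]
[44] read 'c'  n16⇒n7 ·f
[45] read 'c'  n7⇒n15  → match P3@[44:45]
[46] read 'b'  n15⇒n8 ·f  → match P4@[46:46]
[47] read 'a'  n8⇒n12 ·f

Matches: [[0,4],[2,5],[3,2],[3,3],[3,7],[6,3],[6,7],[7,3],[8,4],[9,4],[10,4],[10,6],[11,4],[11,6],[12,4],[12,6],[14,4],[16,4],[18,0],[18,4],[21,4],[22,4],[24,4],[26,5],[27,2],[27,3],[27,7],[30,3],[30,7],[32,4],[34,4],[36,5],[37,2],[37,3],[37,7],[38,4],[40,5],[41,2],[41,3],[41,7],[42,4],[43,4],[45,3],[46,4]]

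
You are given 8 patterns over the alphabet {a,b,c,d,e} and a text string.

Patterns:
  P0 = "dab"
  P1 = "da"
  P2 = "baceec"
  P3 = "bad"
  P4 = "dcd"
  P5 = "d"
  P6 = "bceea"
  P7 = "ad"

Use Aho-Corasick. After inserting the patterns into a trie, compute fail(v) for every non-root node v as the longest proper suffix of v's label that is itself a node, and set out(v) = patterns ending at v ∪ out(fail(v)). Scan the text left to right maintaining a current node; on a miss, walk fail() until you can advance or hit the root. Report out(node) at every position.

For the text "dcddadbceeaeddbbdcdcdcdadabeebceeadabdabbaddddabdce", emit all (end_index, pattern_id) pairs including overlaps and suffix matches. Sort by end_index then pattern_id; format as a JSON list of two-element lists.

Build:
Trie (insert patterns):
  0='ε' goto a→17 b→4 d→1
  1='d' goto a→2 c→11  [P5 ends]
  2='da' goto b→3  [P1 ends]
  3='dab' goto ·  [P0 ends]
  4='b' goto a→5 c→13
  5='ba' goto c→6 d→10
  6='bac' goto e→7
  7='bace' goto e→8
  8='bacee' goto c→9
  9='baceec' goto ·  [P2 ends]
  10='bad' goto ·  [P3 ends]
  11='dc' goto d→12
  12='dcd' goto ·  [P4 ends]
  13='bc' goto e→14
  14='bce' goto e→15
  15='bcee' goto a→16
  16='bceea' goto ·  [P6 ends]
  17='a' goto d→18
  18='ad' goto ·  [P7 ends]

BFS fail/out derivation:
  n1('d'): parent n0 fail=0; on 'd' 0 → fail=0;  out {5}∪∅={5}
  n4('b'): parent n0 fail=0; on 'b' 0 → fail=0;  out ∅∪∅=∅
  n17('a'): parent n0 fail=0; on 'a' 0 → fail=0;  out ∅∪∅=∅
  n2('da'): parent n1 fail=0; on 'a' 0 → fail=17;  out {1}∪∅={1}
  n5('ba'): parent n4 fail=0; on 'a' 0 → fail=17;  out ∅∪∅=∅
  n11('dc'): parent n1 fail=0; on 'c' 0 → fail=0;  out ∅∪∅=∅
  n13('bc'): parent n4 fail=0; on 'c' 0 → fail=0;  out ∅∪∅=∅
  n18('ad'): parent n17 fail=0; on 'd' 0 → fail=1;  out {7}∪{5}={5,7}
  n3('dab'): parent n2 fail=17; on 'b' 17→0 → fail=4;  out {0}∪∅={0}
  n6('bac'): parent n5 fail=17; on 'c' 17→0 → fail=0;  out ∅∪∅=∅
  n10('bad'): parent n5 fail=17; on 'd' 17 → fail=18;  out {3}∪{5,7}={3,5,7}
  n12('dcd'): parent n11 fail=0; on 'd' 0 → fail=1;  out {4}∪{5}={4,5}
  n14('bce'): parent n13 fail=0; on 'e' 0 → fail=0;  out ∅∪∅=∅
  n7('bace'): parent n6 fail=0; on 'e' 0 → fail=0;  out ∅∪∅=∅
  n15('bcee'): parent n14 fail=0; on 'e' 0 → fail=0;  out ∅∪∅=∅
  n8('bacee'): parent n7 fail=0; on 'e' 0 → fail=0;  out ∅∪∅=∅
  n16('bceea'): parent n15 fail=0; on 'a' 0 → fail=17;  out {6}∪∅={6}
  n9('baceec'): parent n8 fail=0; on 'c' 0 → fail=0;  out {2}∪∅={2}

Scan:
i=0 'd': node 0→1  → match P5@[0:0]
i=1 'c': node 1→11
i=2 'd': node 11→12  → match P4@[0:2],P5@[2:2]
i=3 'd': node 12→1 ·f  → match P5@[3:3]
i=4 'a': node 1→2  → match P1@[3:4]
i=5 'd': node 2→18 ·f  → match P5@[5:5],P7@[4:5]
i=6 'b': node 18→4 ·f
i=7 'c': node 4→13
i=8 'e': node 13→14
i=9 'e': node 14→15
i=10 'a': node 15→16  → match P6@[6:10]
i=11 'e': node 16→0 ·f
i=12 'd': node 0→1  → match P5@[12:12]
i=13 'd': node 1→1 ·f  → match P5@[13:13]
i=14 'b': node 1→4 ·f
i=15 'b': node 4→4 ·f
i=16 'd': node 4→1 ·f  → match P5@[16:16]
i=17 'c': node 1→11
i=18 'd': node 11→12  → match P4@[16:18],P5@[18:18]
i=19 'c': node 12→11 ·f
i=20 'd': node 11→12  → match P4@[18:20],P5@[20:20]
i=21 'c': node 12→11 ·f
i=22 'd': node 11→12  → match P4@[20:22],P5@[22:22]
i=23 'a': node 12→2 ·f  → match P1@[22:23]
i=24 'd': node 2→18 ·f  → match P5@[24:24],P7@[23:24]
i=25 'a': node 18→2 ·f  → match P1@[24:25]
i=26 'b': node 2→3  → match P0@[24:26]
i=27 'e': node 3→0 ·f
i=28 'e': node 0→0
i=29 'b': node 0→4
i=30 'c': node 4→13
i=31 'e': node 13→14
i=32 'e': node 14→15
i=33 'a': node 15→16  → match P6@[29:33]
i=34 'd': node 16→18 ·f  → match P5@[34:34],P7@[33:34]
i=35 'a': node 18→2 ·f  → match P1@[34:35]
i=36 'b': node 2→3  → match P0@[34:36]
i=37 'd': node 3→1 ·f  → match P5@[37:37]
i=38 'a': node 1→2  → match P1@[37:38]
i=39 'b': node 2→3  → match P0@[37:39]
i=40 'b': node 3→4 ·f
i=41 'a': node 4→5
i=42 'd': node 5→10  → match P3@[40:42],P5@[42:42],P7@[41:42]
i=43 'd': node 10→1 ·f  → match P5@[43:43]
i=44 'd': node 1→1 ·f  → match P5@[44:44]
i=45 'd': node 1→1 ·f  → match P5@[45:45]
i=46 'a': node 1→2  → match P1@[45:46]
i=47 'b': node 2→3  → match P0@[45:47]
i=48 'd': node 3→1 ·f  → match P5@[48:48]
i=49 'c': node 1→11
i=50 'e': node 11→0 ·f

Result: [[0,5],[2,4],[2,5],[3,5],[4,1],[5,5],[5,7],[10,6],[12,5],[13,5],[16,5],[18,4],[18,5],[20,4],[20,5],[22,4],[22,5],[23,1],[24,5],[24,7],[25,1],[26,0],[33,6],[34,5],[34,7],[35,1],[36,0],[37,5],[38,1],[39,0],[42,3],[42,5],[42,7],[43,5],[44,5],[45,5],[46,1],[47,0],[48,5]]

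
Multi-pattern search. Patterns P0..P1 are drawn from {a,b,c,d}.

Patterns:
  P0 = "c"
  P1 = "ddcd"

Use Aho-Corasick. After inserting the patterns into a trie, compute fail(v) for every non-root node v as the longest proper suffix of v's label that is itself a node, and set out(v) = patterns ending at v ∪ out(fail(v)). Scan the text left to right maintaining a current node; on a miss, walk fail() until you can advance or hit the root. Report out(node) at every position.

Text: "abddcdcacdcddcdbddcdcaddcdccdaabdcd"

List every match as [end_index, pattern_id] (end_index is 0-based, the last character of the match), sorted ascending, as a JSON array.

Build automaton:
Trie nodes:
  0='ε' goto c→1 d→2
  1='c' goto ·  [P0 ends]
  2='d' goto d→3
  3='dd' goto c→4
  4='ddc' goto d→5
  5='ddcd' goto ·  [P1 ends]

Failure links (BFS by depth):
  n1('c'): parent n0 fail=0; on 'c' 0 → fail=0;  out {0}∪∅={0}
  n2('d'): parent n0 fail=0; on 'd' 0 → fail=0;  out ∅∪∅=∅
  n3('dd'): parent n2 fail=0; on 'd' 0 → fail=2;  out ∅∪∅=∅
  n4('ddc'): parent n3 fail=2; on 'c' 2→0 → fail=1;  out ∅∪{0}={0}
  n5('ddcd'): parent n4 fail=1; on 'd' 1→0 → fail=2;  out {1}∪∅={1}

Scan:
pos 0 'a': at 0
pos 1 'b': at 0
pos 2 'd': at 2
pos 3 'd': at 3
pos 4 'c': at 4  ** P0@[4:4]
pos 5 'd': at 5  ** P1@[2:5]
pos 6 'c': at 1 (via fail)  ** P0@[6:6]
pos 7 'a': at 0 (via fail)
pos 8 'c': at 1  ** P0@[8:8]
pos 9 'd': at 2 (via fail)
pos 10 'c': at 1 (via fail)  ** P0@[10:10]
pos 11 'd': at 2 (via fail)
pos 12 'd': at 3
pos 13 'c': at 4  ** P0@[13:13]
pos 14 'd': at 5  ** P1@[11:14]
pos 15 'b': at 0 (via fail)
pos 16 'd': at 2
pos 17 'd': at 3
pos 18 'c': at 4  ** P0@[18:18]
pos 19 'd': at 5  ** P1@[16:19]
pos 20 'c': at 1 (via fail)  ** P0@[20:20]
pos 21 'a': at 0 (via fail)
pos 22 'd': at 2
pos 23 'd': at 3
pos 24 'c': at 4  ** P0@[24:24]
pos 25 'd': at 5  ** P1@[22:25]
pos 26 'c': at 1 (via fail)  ** P0@[26:26]
pos 27 'c': at 1 (via fail)  ** P0@[27:27]
pos 28 'd': at 2 (via fail)
pos 29 'a': at 0 (via fail)
pos 30 'a': at 0
pos 31 'b': at 0
pos 32 'd': at 2
pos 33 'c': at 1 (via fail)  ** P0@[33:33]
pos 34 'd': at 2 (via fail)

Result: [[4,0],[5,1],[6,0],[8,0],[10,0],[13,0],[14,1],[18,0],[19,1],[20,0],[24,0],[25,1],[26,0],[27,0],[33,0]]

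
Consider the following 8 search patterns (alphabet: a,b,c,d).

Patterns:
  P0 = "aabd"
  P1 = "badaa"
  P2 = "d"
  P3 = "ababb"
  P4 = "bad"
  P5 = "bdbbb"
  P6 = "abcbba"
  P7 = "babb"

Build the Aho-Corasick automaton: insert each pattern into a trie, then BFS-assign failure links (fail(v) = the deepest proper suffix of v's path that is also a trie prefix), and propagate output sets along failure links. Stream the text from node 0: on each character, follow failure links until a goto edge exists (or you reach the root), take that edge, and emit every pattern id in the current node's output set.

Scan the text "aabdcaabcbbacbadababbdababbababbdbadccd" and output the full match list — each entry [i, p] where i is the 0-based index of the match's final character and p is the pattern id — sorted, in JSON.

Build automaton:
Trie nodes:
  n0 'ε': a→1 b→5 d→10
  n1 'a': a→2 b→11
  n2 'aa': b→3
  n3 'aab': d→4
  n4 'aabd': ·  [P0 ends]
  n5 'b': a→6 d→15
  n6 'ba': b→23 d→7
  n7 'bad': a→8  [P4 ends]
  n8 'bada': a→9
  n9 'badaa': ·  [P1 ends]
  n10 'd': ·  [P2 ends]
  n11 'ab': a→12 c→19
  n12 'aba': b→13
  n13 'abab': b→14
  n14 'ababb': ·  [P3 ends]
  n15 'bd': b→16
  n16 'bdb': b→17
  n17 'bdbb': b→18
  n18 'bdbbb': ·  [P5 ends]
  n19 'abc': b→20
  n20 'abcb': b→21
  n21 'abcbb': a→22
  n22 'abcbba': ·  [P6 ends]
  n23 'bab': b→24
  n24 'babb': ·  [P7 ends]

Failure links (BFS by depth):
  fail(1) 'a': from fail(0)=0 chase 'a': 0 ⇒ 0;  out=∅∪out(0)=∅
  fail(5) 'b': from fail(0)=0 chase 'b': 0 ⇒ 0;  out=∅∪out(0)=∅
  fail(10) 'd': from fail(0)=0 chase 'd': 0 ⇒ 0;  out={2}∪out(0)={2}
  fail(2) 'aa': from fail(1)=0 chase 'a': 0 ⇒ 1;  out=∅∪out(1)=∅
  fail(6) 'ba': from fail(5)=0 chase 'a': 0 ⇒ 1;  out=∅∪out(1)=∅
  fail(11) 'ab': from fail(1)=0 chase 'b': 0 ⇒ 5;  out=∅∪out(5)=∅
  fail(15) 'bd': from fail(5)=0 chase 'd': 0 ⇒ 10;  out=∅∪out(10)={2}
  fail(3) 'aab': from fail(2)=1 chase 'b': 1 ⇒ 11;  out=∅∪out(11)=∅
  fail(7) 'bad': from fail(6)=1 chase 'd': 1→0 ⇒ 10;  out={4}∪out(10)={2,4}
  fail(12) 'aba': from fail(11)=5 chase 'a': 5 ⇒ 6;  out=∅∪out(6)=∅
  fail(16) 'bdb': from fail(15)=10 chase 'b': 10→0 ⇒ 5;  out=∅∪out(5)=∅
  fail(19) 'abc': from fail(11)=5 chase 'c': 5→0 ⇒ 0;  out=∅∪out(0)=∅
  fail(23) 'bab': from fail(6)=1 chase 'b': 1 ⇒ 11;  out=∅∪out(11)=∅
  fail(4) 'aabd': from fail(3)=11 chase 'd': 11→5 ⇒ 15;  out={0}∪out(15)={0,2}
  fail(8) 'bada': from fail(7)=10 chase 'a': 10→0 ⇒ 1;  out=∅∪out(1)=∅
  fail(13) 'abab': from fail(12)=6 chase 'b': 6 ⇒ 23;  out=∅∪out(23)=∅
  fail(17) 'bdbb': from fail(16)=5 chase 'b': 5→0 ⇒ 5;  out=∅∪out(5)=∅
  fail(20) 'abcb': from fail(19)=0 chase 'b': 0 ⇒ 5;  out=∅∪out(5)=∅
  fail(24) 'babb': from fail(23)=11 chase 'b': 11→5→0 ⇒ 5;  out={7}∪out(5)={7}
  fail(9) 'badaa': from fail(8)=1 chase 'a': 1 ⇒ 2;  out={1}∪out(2)={1}
  fail(14) 'ababb': from fail(13)=23 chase 'b': 23 ⇒ 24;  out={3}∪out(24)={3,7}
  fail(18) 'bdbbb': from fail(17)=5 chase 'b': 5→0 ⇒ 5;  out={5}∪out(5)={5}
  fail(21) 'abcbb': from fail(20)=5 chase 'b': 5→0 ⇒ 5;  out=∅∪out(5)=∅
  fail(22) 'abcbba': from fail(21)=5 chase 'a': 5 ⇒ 6;  out={6}∪out(6)={6}

Text stream:
i=0 'a': node 0→1
i=1 'a': node 1→2
i=2 'b': node 2→3
i=3 'd': node 3→4  ** P0@[0:3],P2@[3:3]
i=4 'c': node 4→0 (fail-walked)
i=5 'a': node 0→1
i=6 'a': node 1→2
i=7 'b': node 2→3
i=8 'c': node 3→19 (fail-walked)
i=9 'b': node 19→20
i=10 'b': node 20→21
i=11 'a': node 21→22  ** P6@[6:11]
i=12 'c': node 22→0 (fail-walked)
i=13 'b': node 0→5
i=14 'a': node 5→6
i=15 'd': node 6→7  ** P2@[15:15],P4@[13:15]
i=16 'a': node 7→8
i=17 'b': node 8→11 (fail-walked)
i=18 'a': node 11→12
i=19 'b': node 12→13
i=20 'b': node 13→14  ** P3@[16:20],P7@[17:20]
i=21 'd': node 14→15 (fail-walked)  ** P2@[21:21]
i=22 'a': node 15→1 (fail-walked)
i=23 'b': node 1→11
i=24 'a': node 11→12
i=25 'b': node 12→13
i=26 'b': node 13→14  ** P3@[22:26],P7@[23:26]
i=27 'a': node 14→6 (fail-walked)
i=28 'b': node 6→23
i=29 'a': node 23→12 (fail-walked)
i=30 'b': node 12→13
i=31 'b': node 13→14  ** P3@[27:31],P7@[28:31]
i=32 'd': node 14→15 (fail-walked)  ** P2@[32:32]
i=33 'b': node 15→16
i=34 'a': node 16→6 (fail-walked)
i=35 'd': node 6→7  ** P2@[35:35],P4@[33:35]
i=36 'c': node 7→0 (fail-walked)
i=37 'c': node 0→0
i=38 'd': node 0→10  ** P2@[38:38]

All matches (sorted): [[3,0],[3,2],[11,6],[15,2],[15,4],[20,3],[20,7],[21,2],[26,3],[26,7],[31,3],[31,7],[32,2],[35,2],[35,4],[38,2]]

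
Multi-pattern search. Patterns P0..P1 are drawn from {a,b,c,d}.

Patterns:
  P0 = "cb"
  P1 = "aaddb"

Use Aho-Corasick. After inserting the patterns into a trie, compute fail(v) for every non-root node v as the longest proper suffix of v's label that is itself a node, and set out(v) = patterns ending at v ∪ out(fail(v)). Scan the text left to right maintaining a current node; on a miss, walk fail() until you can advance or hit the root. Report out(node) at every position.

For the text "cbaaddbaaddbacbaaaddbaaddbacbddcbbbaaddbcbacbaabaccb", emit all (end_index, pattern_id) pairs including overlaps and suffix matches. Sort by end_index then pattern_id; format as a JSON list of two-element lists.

Construct AC machine:
Trie nodes:
  n0 'ε': a→3 c→1
  n1 'c': b→2
  n2 'cb': ·  [P0 ends]
  n3 'a': a→4
  n4 'aa': d→5
  n5 'aad': d→6
  n6 'aadd': b→7
  n7 'aaddb': ·  [P1 ends]

Failure links (BFS by depth):
  fail(1) 'c': from fail(0)=0 chase 'c': 0 ⇒ 0;  out=∅∪out(0)=∅
  fail(3) 'a': from fail(0)=0 chase 'a': 0 ⇒ 0;  out=∅∪out(0)=∅
  fail(2) 'cb': from fail(1)=0 chase 'b': 0 ⇒ 0;  out={0}∪out(0)={0}
  fail(4) 'aa': from fail(3)=0 chase 'a': 0 ⇒ 3;  out=∅∪out(3)=∅
  fail(5) 'aad': from fail(4)=3 chase 'd': 3→0 ⇒ 0;  out=∅∪out(0)=∅
  fail(6) 'aadd': from fail(5)=0 chase 'd': 0 ⇒ 0;  out=∅∪out(0)=∅
  fail(7) 'aaddb': from fail(6)=0 chase 'b': 0 ⇒ 0;  out={1}∪out(0)={1}

Run:
i=0 'c': node 0→1
i=1 'b': node 1→2  → match P0@[0:1]
i=2 'a': node 2→3 ·f
i=3 'a': node 3→4
i=4 'd': node 4→5
i=5 'd': node 5→6
i=6 'b': node 6→7  → match P1@[2:6]
i=7 'a': node 7→3 ·f
i=8 'a': node 3→4
i=9 'd': node 4→5
i=10 'd': node 5→6
i=11 'b': node 6→7  → match P1@[7:11]
i=12 'a': node 7→3 ·f
i=13 'c': node 3→1 ·f
i=14 'b': node 1→2  → match P0@[13:14]
i=15 'a': node 2→3 ·f
i=16 'a': node 3→4
i=17 'a': node 4→4 ·f
i=18 'd': node 4→5
i=19 'd': node 5→6
i=20 'b': node 6→7  → match P1@[16:20]
i=21 'a': node 7→3 ·f
i=22 'a': node 3→4
i=23 'd': node 4→5
i=24 'd': node 5→6
i=25 'b': node 6→7  → match P1@[21:25]
i=26 'a': node 7→3 ·f
i=27 'c': node 3→1 ·f
i=28 'b': node 1→2  → match P0@[27:28]
i=29 'd': node 2→0 ·f
i=30 'd': node 0→0
i=31 'c': node 0→1
i=32 'b': node 1→2  → match P0@[31:32]
i=33 'b': node 2→0 ·f
i=34 'b': node 0→0
i=35 'a': node 0→3
i=36 'a': node 3→4
i=37 'd': node 4→5
i=38 'd': node 5→6
i=39 'b': node 6→7  → match P1@[35:39]
i=40 'c': node 7→1 ·f
i=41 'b': node 1→2  → match P0@[40:41]
i=42 'a': node 2→3 ·f
i=43 'c': node 3→1 ·f
i=44 'b': node 1→2  → match P0@[43:44]
i=45 'a': node 2→3 ·f
i=46 'a': node 3→4
i=47 'b': node 4→0 ·f
i=48 'a': node 0→3
i=49 'c': node 3→1 ·f
i=50 'c': node 1→1 ·f
i=51 'b': node 1→2  → match P0@[50:51]

Result: [[1,0],[6,1],[11,1],[14,0],[20,1],[25,1],[28,0],[32,0],[39,1],[41,0],[44,0],[51,0]]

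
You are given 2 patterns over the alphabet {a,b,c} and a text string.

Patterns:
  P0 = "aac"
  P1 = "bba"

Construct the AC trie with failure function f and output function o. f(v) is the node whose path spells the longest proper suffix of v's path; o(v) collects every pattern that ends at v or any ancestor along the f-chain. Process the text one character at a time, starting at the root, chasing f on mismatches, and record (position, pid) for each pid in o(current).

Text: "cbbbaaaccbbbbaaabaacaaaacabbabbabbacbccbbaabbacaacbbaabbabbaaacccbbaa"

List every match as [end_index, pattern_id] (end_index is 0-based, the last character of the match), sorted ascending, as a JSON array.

Build automaton:
Trie nodes:
  0='ε' goto a→1 b→4
  1='a' goto a→2
  2='aa' goto c→3
  3='aac' goto ·  [P0 ends]
  4='b' goto b→5
  5='bb' goto a→6
  6='bba' goto ·  [P1 ends]

BFS fail/out derivation:
  n1('a'): parent n0 fail=0; on 'a' 0 → fail=0;  out ∅∪∅=∅
  n4('b'): parent n0 fail=0; on 'b' 0 → fail=0;  out ∅∪∅=∅
  n2('aa'): parent n1 fail=0; on 'a' 0 → fail=1;  out ∅∪∅=∅
  n5('bb'): parent n4 fail=0; on 'b' 0 → fail=4;  out ∅∪∅=∅
  n3('aac'): parent n2 fail=1; on 'c' 1→0 → fail=0;  out {0}∪∅={0}
  n6('bba'): parent n5 fail=4; on 'a' 4→0 → fail=1;  out {1}∪∅={1}

Text stream:
pos 0 'c': at 0
pos 1 'b': at 4
pos 2 'b': at 5
pos 3 'b': at 5 (via fail)
pos 4 'a': at 6  emit P1@[2:4]
pos 5 'a': at 2 (via fail)
pos 6 'a': at 2 (via fail)
pos 7 'c': at 3  emit P0@[5:7]
pos 8 'c': at 0 (via fail)
pos 9 'b': at 4
pos 10 'b': at 5
pos 11 'b': at 5 (via fail)
pos 12 'b': at 5 (via fail)
pos 13 'a': at 6  emit P1@[11:13]
pos 14 'a': at 2 (via fail)
pos 15 'a': at 2 (via fail)
pos 16 'b': at 4 (via fail)
pos 17 'a': at 1 (via fail)
pos 18 'a': at 2
pos 19 'c': at 3  emit P0@[17:19]
pos 20 'a': at 1 (via fail)
pos 21 'a': at 2
pos 22 'a': at 2 (via fail)
pos 23 'a': at 2 (via fail)
pos 24 'c': at 3  emit P0@[22:24]
pos 25 'a': at 1 (via fail)
pos 26 'b': at 4 (via fail)
pos 27 'b': at 5
pos 28 'a': at 6  emit P1@[26:28]
pos 29 'b': at 4 (via fail)
pos 30 'b': at 5
pos 31 'a': at 6  emit P1@[29:31]
pos 32 'b': at 4 (via fail)
pos 33 'b': at 5
pos 34 'a': at 6  emit P1@[32:34]
pos 35 'c': at 0 (via fail)
pos 36 'b': at 4
pos 37 'c': at 0 (via fail)
pos 38 'c': at 0
pos 39 'b': at 4
pos 40 'b': at 5
pos 41 'a': at 6  emit P1@[39:41]
pos 42 'a': at 2 (via fail)
pos 43 'b': at 4 (via fail)
pos 44 'b': at 5
pos 45 'a': at 6  emit P1@[43:45]
pos 46 'c': at 0 (via fail)
pos 47 'a': at 1
pos 48 'a': at 2
pos 49 'c': at 3  emit P0@[47:49]
pos 50 'b': at 4 (via fail)
pos 51 'b': at 5
pos 52 'a': at 6  emit P1@[50:52]
pos 53 'a': at 2 (via fail)
pos 54 'b': at 4 (via fail)
pos 55 'b': at 5
pos 56 'a': at 6  emit P1@[54:56]
pos 57 'b': at 4 (via fail)
pos 58 'b': at 5
pos 59 'a': at 6  emit P1@[57:59]
pos 60 'a': at 2 (via fail)
pos 61 'a': at 2 (via fail)
pos 62 'c': at 3  emit P0@[60:62]
pos 63 'c': at 0 (via fail)
pos 64 'c': at 0
pos 65 'b': at 4
pos 66 'b': at 5
pos 67 'a': at 6  emit P1@[65:67]
pos 68 'a': at 2 (via fail)

Matches: [[4,1],[7,0],[13,1],[19,0],[24,0],[28,1],[31,1],[34,1],[41,1],[45,1],[49,0],[52,1],[56,1],[59,1],[62,0],[67,1]]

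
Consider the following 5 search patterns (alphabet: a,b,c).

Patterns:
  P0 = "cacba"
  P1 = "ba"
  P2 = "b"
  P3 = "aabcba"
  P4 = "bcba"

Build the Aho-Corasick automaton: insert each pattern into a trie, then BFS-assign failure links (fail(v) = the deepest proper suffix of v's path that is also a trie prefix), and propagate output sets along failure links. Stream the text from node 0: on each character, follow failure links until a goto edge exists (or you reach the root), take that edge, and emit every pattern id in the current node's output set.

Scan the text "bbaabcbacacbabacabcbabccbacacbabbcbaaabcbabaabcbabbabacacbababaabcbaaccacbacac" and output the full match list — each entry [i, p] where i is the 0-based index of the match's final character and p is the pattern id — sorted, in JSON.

Build automaton:
Trie nodes:
  n0 'ε': a→8 b→6 c→1
  n1 'c': a→2
  n2 'ca': c→3
  n3 'cac': b→4
  n4 'cacb': a→5
  n5 'cacba': ·  [P0 ends]
  n6 'b': a→7 c→14  [P2 ends]
  n7 'ba': ·  [P1 ends]
  n8 'a': a→9
  n9 'aa': b→10
  n10 'aab': c→11
  n11 'aabc': b→12
  n12 'aabcb': a→13
  n13 'aabcba': ·  [P3 ends]
  n14 'bc': b→15
  n15 'bcb': a→16
  n16 'bcba': ·  [P4 ends]

BFS fail/out derivation:
  n1('c'): parent n0 fail=0; on 'c' 0 → fail=0;  out ∅∪∅=∅
  n6('b'): parent n0 fail=0; on 'b' 0 → fail=0;  out {2}∪∅={2}
  n8('a'): parent n0 fail=0; on 'a' 0 → fail=0;  out ∅∪∅=∅
  n2('ca'): parent n1 fail=0; on 'a' 0 → fail=8;  out ∅∪∅=∅
  n7('ba'): parent n6 fail=0; on 'a' 0 → fail=8;  out {1}∪∅={1}
  n9('aa'): parent n8 fail=0; on 'a' 0 → fail=8;  out ∅∪∅=∅
  n14('bc'): parent n6 fail=0; on 'c' 0 → fail=1;  out ∅∪∅=∅
  n3('cac'): parent n2 fail=8; on 'c' 8→0 → fail=1;  out ∅∪∅=∅
  n10('aab'): parent n9 fail=8; on 'b' 8→0 → fail=6;  out ∅∪{2}={2}
  n15('bcb'): parent n14 fail=1; on 'b' 1→0 → fail=6;  out ∅∪{2}={2}
  n4('cacb'): parent n3 fail=1; on 'b' 1→0 → fail=6;  out ∅∪{2}={2}
  n11('aabc'): parent n10 fail=6; on 'c' 6 → fail=14;  out ∅∪∅=∅
  n16('bcba'): parent n15 fail=6; on 'a' 6 → fail=7;  out {4}∪{1}={1,4}
  n5('cacba'): parent n4 fail=6; on 'a' 6 → fail=7;  out {0}∪{1}={0,1}
  n12('aabcb'): parent n11 fail=14; on 'b' 14 → fail=15;  out ∅∪{2}={2}
  n13('aabcba'): parent n12 fail=15; on 'a' 15 → fail=16;  out {3}∪{1,4}={1,3,4}

Scan:
i=0 'b': node 0→6  ** P2@[0:0]
i=1 'b': node 6→6 (via fail)  ** P2@[1:1]
i=2 'a': node 6→7  ** P1@[1:2]
i=3 'a': node 7→9 (via fail)
i=4 'b': node 9→10  ** P2@[4:4]
i=5 'c': node 10→11
i=6 'b': node 11→12  ** P2@[6:6]
i=7 'a': node 12→13  ** P1@[6:7],P3@[2:7],P4@[4:7]
i=8 'c': node 13→1 (via fail)
i=9 'a': node 1→2
i=10 'c': node 2→3
i=11 'b': node 3→4  ** P2@[11:11]
i=12 'a': node 4→5  ** P0@[8:12],P1@[11:12]
i=13 'b': node 5→6 (via fail)  ** P2@[13:13]
i=14 'a': node 6→7  ** P1@[13:14]
i=15 'c': node 7→1 (via fail)
i=16 'a': node 1→2
i=17 'b': node 2→6 (via fail)  ** P2@[17:17]
i=18 'c': node 6→14
i=19 'b': node 14→15  ** P2@[19:19]
i=20 'a': node 15→16  ** P1@[19:20],P4@[17:20]
i=21 'b': node 16→6 (via fail)  ** P2@[21:21]
i=22 'c': node 6→14
i=23 'c': node 14→1 (via fail)
i=24 'b': node 1→6 (via fail)  ** P2@[24:24]
i=25 'a': node 6→7  ** P1@[24:25]
i=26 'c': node 7→1 (via fail)
i=27 'a': node 1→2
i=28 'c': node 2→3
i=29 'b': node 3→4  ** P2@[29:29]
i=30 'a': node 4→5  ** P0@[26:30],P1@[29:30]
i=31 'b': node 5→6 (via fail)  ** P2@[31:31]
i=32 'b': node 6→6 (via fail)  ** P2@[32:32]
i=33 'c': node 6→14
i=34 'b': node 14→15  ** P2@[34:34]
i=35 'a': node 15→16  ** P1@[34:35],P4@[32:35]
i=36 'a': node 16→9 (via fail)
i=37 'a': node 9→9 (via fail)
i=38 'b': node 9→10  ** P2@[38:38]
i=39 'c': node 10→11
i=40 'b': node 11→12  ** P2@[40:40]
i=41 'a': node 12→13  ** P1@[40:41],P3@[36:41],P4@[38:41]
i=42 'b': node 13→6 (via fail)  ** P2@[42:42]
i=43 'a': node 6→7  ** P1@[42:43]
i=44 'a': node 7→9 (via fail)
i=45 'b': node 9→10  ** P2@[45:45]
i=46 'c': node 10→11
i=47 'b': node 11→12  ** P2@[47:47]
i=48 'a': node 12→13  ** P1@[47:48],P3@[43:48],P4@[45:48]
i=49 'b': node 13→6 (via fail)  ** P2@[49:49]
i=50 'b': node 6→6 (via fail)  ** P2@[50:50]
i=51 'a': node 6→7  ** P1@[50:51]
i=52 'b': node 7→6 (via fail)  ** P2@[52:52]
i=53 'a': node 6→7  ** P1@[52:53]
i=54 'c': node 7→1 (via fail)
i=55 'a': node 1→2
i=56 'c': node 2→3
i=57 'b': node 3→4  ** P2@[57:57]
i=58 'a': node 4→5  ** P0@[54:58],P1@[57:58]
i=59 'b': node 5→6 (via fail)  ** P2@[59:59]
i=60 'a': node 6→7  ** P1@[59:60]
i=61 'b': node 7→6 (via fail)  ** P2@[61:61]
i=62 'a': node 6→7  ** P1@[61:62]
i=63 'a': node 7→9 (via fail)
i=64 'b': node 9→10  ** P2@[64:64]
i=65 'c': node 10→11
i=66 'b': node 11→12  ** P2@[66:66]
i=67 'a': node 12→13  ** P1@[66:67],P3@[62:67],P4@[64:67]
i=68 'a': node 13→9 (via fail)
i=69 'c': node 9→1 (via fail)
i=70 'c': node 1→1 (via fail)
i=71 'a': node 1→2
i=72 'c': node 2→3
i=73 'b': node 3→4  ** P2@[73:73]
i=74 'a': node 4→5  ** P0@[70:74],P1@[73:74]
i=75 'c': node 5→1 (via fail)
i=76 'a': node 1→2
i=77 'c': node 2→3

Result: [[0,2],[1,2],[2,1],[4,2],[6,2],[7,1],[7,3],[7,4],[11,2],[12,0],[12,1],[13,2],[14,1],[17,2],[19,2],[20,1],[20,4],[21,2],[24,2],[25,1],[29,2],[30,0],[30,1],[31,2],[32,2],[34,2],[35,1],[35,4],[38,2],[40,2],[41,1],[41,3],[41,4],[42,2],[43,1],[45,2],[47,2],[48,1],[48,3],[48,4],[49,2],[50,2],[51,1],[52,2],[53,1],[57,2],[58,0],[58,1],[59,2],[60,1],[61,2],[62,1],[64,2],[66,2],[67,1],[67,3],[67,4],[73,2],[74,0],[74,1]]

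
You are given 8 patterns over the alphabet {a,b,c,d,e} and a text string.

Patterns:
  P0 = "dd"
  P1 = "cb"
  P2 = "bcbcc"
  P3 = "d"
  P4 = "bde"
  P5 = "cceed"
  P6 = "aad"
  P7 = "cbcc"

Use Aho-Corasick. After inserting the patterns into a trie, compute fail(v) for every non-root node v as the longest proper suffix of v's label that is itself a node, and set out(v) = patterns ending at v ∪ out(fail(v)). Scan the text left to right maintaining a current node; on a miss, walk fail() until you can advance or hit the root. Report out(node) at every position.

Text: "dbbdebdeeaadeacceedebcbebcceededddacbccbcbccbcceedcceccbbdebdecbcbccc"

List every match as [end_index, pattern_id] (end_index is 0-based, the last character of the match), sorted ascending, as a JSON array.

Build:
Trie (insert patterns):
  n0 'ε': a→16 b→5 c→3 d→1
  n1 'd': d→2  ←P3
  n2 'dd': ·  ←P0
  n3 'c': b→4 c→12
  n4 'cb': c→19  ←P1
  n5 'b': c→6 d→10
  n6 'bc': b→7
  n7 'bcb': c→8
  n8 'bcbc': c→9
  n9 'bcbcc': ·  ←P2
  n10 'bd': e→11
  n11 'bde': ·  ←P4
  n12 'cc': e→13
  n13 'cce': e→14
  n14 'ccee': d→15
  n15 'cceed': ·  ←P5
  n16 'a': a→17
  n17 'aa': d→18
  n18 'aad': ·  ←P6
  n19 'cbc': c→20
  n20 'cbcc': ·  ←P7

BFS fail/out derivation:
  n1('d'): parent n0 fail=0; on 'd' 0 → fail=0;  out {3}∪∅={3}
  n3('c'): parent n0 fail=0; on 'c' 0 → fail=0;  out ∅∪∅=∅
  n5('b'): parent n0 fail=0; on 'b' 0 → fail=0;  out ∅∪∅=∅
  n16('a'): parent n0 fail=0; on 'a' 0 → fail=0;  out ∅∪∅=∅
  n2('dd'): parent n1 fail=0; on 'd' 0 → fail=1;  out {0}∪{3}={0,3}
  n4('cb'): parent n3 fail=0; on 'b' 0 → fail=5;  out {1}∪∅={1}
  n6('bc'): parent n5 fail=0; on 'c' 0 → fail=3;  out ∅∪∅=∅
  n10('bd'): parent n5 fail=0; on 'd' 0 → fail=1;  out ∅∪{3}={3}
  n12('cc'): parent n3 fail=0; on 'c' 0 → fail=3;  out ∅∪∅=∅
  n17('aa'): parent n16 fail=0; on 'a' 0 → fail=16;  out ∅∪∅=∅
  n7('bcb'): parent n6 fail=3; on 'b' 3 → fail=4;  out ∅∪{1}={1}
  n11('bde'): parent n10 fail=1; on 'e' 1→0 → fail=0;  out {4}∪∅={4}
  n13('cce'): parent n12 fail=3; on 'e' 3→0 → fail=0;  out ∅∪∅=∅
  n18('aad'): parent n17 fail=16; on 'd' 16→0 → fail=1;  out {6}∪{3}={3,6}
  n19('cbc'): parent n4 fail=5; on 'c' 5 → fail=6;  out ∅∪∅=∅
  n8('bcbc'): parent n7 fail=4; on 'c' 4 → fail=19;  out ∅∪∅=∅
  n14('ccee'): parent n13 fail=0; on 'e' 0 → fail=0;  out ∅∪∅=∅
  n20('cbcc'): parent n19 fail=6; on 'c' 6→3 → fail=12;  out {7}∪∅={7}
  n9('bcbcc'): parent n8 fail=19; on 'c' 19 → fail=20;  out {2}∪{7}={2,7}
  n15('cceed'): parent n14 fail=0; on 'd' 0 → fail=1;  out {5}∪{3}={3,5}

Text stream:
pos 0 'd': at 1  ** P3@[0:0]
pos 1 'b': at 5 (via fail)
pos 2 'b': at 5 (via fail)
pos 3 'd': at 10  ** P3@[3:3]
pos 4 'e': at 11  ** P4@[2:4]
pos 5 'b': at 5 (via fail)
pos 6 'd': at 10  ** P3@[6:6]
pos 7 'e': at 11  ** P4@[5:7]
pos 8 'e': at 0 (via fail)
pos 9 'a': at 16
pos 10 'a': at 17
pos 11 'd': at 18  ** P3@[11:11],P6@[9:11]
pos 12 'e': at 0 (via fail)
pos 13 'a': at 16
pos 14 'c': at 3 (via fail)
pos 15 'c': at 12
pos 16 'e': at 13
pos 17 'e': at 14
pos 18 'd': at 15  ** P3@[18:18],P5@[14:18]
pos 19 'e': at 0 (via fail)
pos 20 'b': at 5
pos 21 'c': at 6
pos 22 'b': at 7  ** P1@[21:22]
pos 23 'e': at 0 (via fail)
pos 24 'b': at 5
pos 25 'c': at 6
pos 26 'c': at 12 (via fail)
pos 27 'e': at 13
pos 28 'e': at 14
pos 29 'd': at 15  ** P3@[29:29],P5@[25:29]
pos 30 'e': at 0 (via fail)
pos 31 'd': at 1  ** P3@[31:31]
pos 32 'd': at 2  ** P0@[31:32],P3@[32:32]
pos 33 'd': at 2 (via fail)  ** P0@[32:33],P3@[33:33]
pos 34 'a': at 16 (via fail)
pos 35 'c': at 3 (via fail)
pos 36 'b': at 4  ** P1@[35:36]
pos 37 'c': at 19
pos 38 'c': at 20  ** P7@[35:38]
pos 39 'b': at 4 (via fail)  ** P1@[38:39]
pos 40 'c': at 19
pos 41 'b': at 7 (via fail)  ** P1@[40:41]
pos 42 'c': at 8
pos 43 'c': at 9  ** P2@[39:43],P7@[40:43]
pos 44 'b': at 4 (via fail)  ** P1@[43:44]
pos 45 'c': at 19
pos 46 'c': at 20  ** P7@[43:46]
pos 47 'e': at 13 (via fail)
pos 48 'e': at 14
pos 49 'd': at 15  ** P3@[49:49],P5@[45:49]
pos 50 'c': at 3 (via fail)
pos 51 'c': at 12
pos 52 'e': at 13
pos 53 'c': at 3 (via fail)
pos 54 'c': at 12
pos 55 'b': at 4 (via fail)  ** P1@[54:55]
pos 56 'b': at 5 (via fail)
pos 57 'd': at 10  ** P3@[57:57]
pos 58 'e': at 11  ** P4@[56:58]
pos 59 'b': at 5 (via fail)
pos 60 'd': at 10  ** P3@[60:60]
pos 61 'e': at 11  ** P4@[59:61]
pos 62 'c': at 3 (via fail)
pos 63 'b': at 4  ** P1@[62:63]
pos 64 'c': at 19
pos 65 'b': at 7 (via fail)  ** P1@[64:65]
pos 66 'c': at 8
pos 67 'c': at 9  ** P2@[63:67],P7@[64:67]
pos 68 'c': at 12 (via fail)

All matches (sorted): [[0,3],[3,3],[4,4],[6,3],[7,4],[11,3],[11,6],[18,3],[18,5],[22,1],[29,3],[29,5],[31,3],[32,0],[32,3],[33,0],[33,3],[36,1],[38,7],[39,1],[41,1],[43,2],[43,7],[44,1],[46,7],[49,3],[49,5],[55,1],[57,3],[58,4],[60,3],[61,4],[63,1],[65,1],[67,2],[67,7]]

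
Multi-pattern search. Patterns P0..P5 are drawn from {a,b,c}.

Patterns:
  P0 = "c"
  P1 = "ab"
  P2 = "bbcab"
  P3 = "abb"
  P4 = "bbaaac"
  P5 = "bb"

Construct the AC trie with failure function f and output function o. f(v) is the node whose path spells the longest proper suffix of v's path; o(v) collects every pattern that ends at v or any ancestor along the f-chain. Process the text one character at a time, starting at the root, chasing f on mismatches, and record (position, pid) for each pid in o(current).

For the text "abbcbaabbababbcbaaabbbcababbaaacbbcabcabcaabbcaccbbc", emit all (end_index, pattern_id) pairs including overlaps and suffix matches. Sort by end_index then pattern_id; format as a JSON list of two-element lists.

Construct AC machine:
Trie nodes:
  n0 'ε': a→2 b→4 c→1
  n1 'c': ·  ←P0
  n2 'a': b→3
  n3 'ab': b→9  ←P1
  n4 'b': b→5
  n5 'bb': a→10 c→6  ←P5
  n6 'bbc': a→7
  n7 'bbca': b→8
  n8 'bbcab': ·  ←P2
  n9 'abb': ·  ←P3
  n10 'bba': a→11
  n11 'bbaa': a→12
  n12 'bbaaa': c→13
  n13 'bbaaac': ·  ←P4

BFS fail/out derivation:
  n1('c'): parent n0 fail=0; on 'c' 0 → fail=0;  out {0}∪∅={0}
  n2('a'): parent n0 fail=0; on 'a' 0 → fail=0;  out ∅∪∅=∅
  n4('b'): parent n0 fail=0; on 'b' 0 → fail=0;  out ∅∪∅=∅
  n3('ab'): parent n2 fail=0; on 'b' 0 → fail=4;  out {1}∪∅={1}
  n5('bb'): parent n4 fail=0; on 'b' 0 → fail=4;  out {5}∪∅={5}
  n6('bbc'): parent n5 fail=4; on 'c' 4→0 → fail=1;  out ∅∪{0}={0}
  n9('abb'): parent n3 fail=4; on 'b' 4 → fail=5;  out {3}∪{5}={3,5}
  n10('bba'): parent n5 fail=4; on 'a' 4→0 → fail=2;  out ∅∪∅=∅
  n7('bbca'): parent n6 fail=1; on 'a' 1→0 → fail=2;  out ∅∪∅=∅
  n11('bbaa'): parent n10 fail=2; on 'a' 2→0 → fail=2;  out ∅∪∅=∅
  n8('bbcab'): parent n7 fail=2; on 'b' 2 → fail=3;  out {2}∪{1}={1,2}
  n12('bbaaa'): parent n11 fail=2; on 'a' 2→0 → fail=2;  out ∅∪∅=∅
  n13('bbaaac'): parent n12 fail=2; on 'c' 2→0 → fail=1;  out {4}∪{0}={0,4}

Run:
i=0 'a': node 0→2
i=1 'b': node 2→3  → match P1@[0:1]
i=2 'b': node 3→9  → match P3@[0:2],P5@[1:2]
i=3 'c': node 9→6 (via fail)  → match P0@[3:3]
i=4 'b': node 6→4 (via fail)
i=5 'a': node 4→2 (via fail)
i=6 'a': node 2→2 (via fail)
i=7 'b': node 2→3  → match P1@[6:7]
i=8 'b': node 3→9  → match P3@[6:8],P5@[7:8]
i=9 'a': node 9→10 (via fail)
i=10 'b': node 10→3 (via fail)  → match P1@[9:10]
i=11 'a': node 3→2 (via fail)
i=12 'b': node 2→3  → match P1@[11:12]
i=13 'b': node 3→9  → match P3@[11:13],P5@[12:13]
i=14 'c': node 9→6 (via fail)  → match P0@[14:14]
i=15 'b': node 6→4 (via fail)
i=16 'a': node 4→2 (via fail)
i=17 'a': node 2→2 (via fail)
i=18 'a': node 2→2 (via fail)
i=19 'b': node 2→3  → match P1@[18:19]
i=20 'b': node 3→9  → match P3@[18:20],P5@[19:20]
i=21 'b': node 9→5 (via fail)  → match P5@[20:21]
i=22 'c': node 5→6  → match P0@[22:22]
i=23 'a': node 6→7
i=24 'b': node 7→8  → match P1@[23:24],P2@[20:24]
i=25 'a': node 8→2 (via fail)
i=26 'b': node 2→3  → match P1@[25:26]
i=27 'b': node 3→9  → match P3@[25:27],P5@[26:27]
i=28 'a': node 9→10 (via fail)
i=29 'a': node 10→11
i=30 'a': node 11→12
i=31 'c': node 12→13  → match P0@[31:31],P4@[26:31]
i=32 'b': node 13→4 (via fail)
i=33 'b': node 4→5  → match P5@[32:33]
i=34 'c': node 5→6  → match P0@[34:34]
i=35 'a': node 6→7
i=36 'b': node 7→8  → match P1@[35:36],P2@[32:36]
i=37 'c': node 8→1 (via fail)  → match P0@[37:37]
i=38 'a': node 1→2 (via fail)
i=39 'b': node 2→3  → match P1@[38:39]
i=40 'c': node 3→1 (via fail)  → match P0@[40:40]
i=41 'a': node 1→2 (via fail)
i=42 'a': node 2→2 (via fail)
i=43 'b': node 2→3  → match P1@[42:43]
i=44 'b': node 3→9  → match P3@[42:44],P5@[43:44]
i=45 'c': node 9→6 (via fail)  → match P0@[45:45]
i=46 'a': node 6→7
i=47 'c': node 7→1 (via fail)  → match P0@[47:47]
i=48 'c': node 1→1 (via fail)  → match P0@[48:48]
i=49 'b': node 1→4 (via fail)
i=50 'b': node 4→5  → match P5@[49:50]
i=51 'c': node 5→6  → match P0@[51:51]

Matches: [[1,1],[2,3],[2,5],[3,0],[7,1],[8,3],[8,5],[10,1],[12,1],[13,3],[13,5],[14,0],[19,1],[20,3],[20,5],[21,5],[22,0],[24,1],[24,2],[26,1],[27,3],[27,5],[31,0],[31,4],[33,5],[34,0],[36,1],[36,2],[37,0],[39,1],[40,0],[43,1],[44,3],[44,5],[45,0],[47,0],[48,0],[50,5],[51,0]]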